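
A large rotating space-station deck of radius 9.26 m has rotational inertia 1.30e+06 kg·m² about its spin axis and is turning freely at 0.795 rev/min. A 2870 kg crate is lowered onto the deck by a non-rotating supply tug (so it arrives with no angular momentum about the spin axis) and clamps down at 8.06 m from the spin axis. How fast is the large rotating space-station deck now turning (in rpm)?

The added mass arrives with no angular momentum about the spin axis, and any external torque about the spin axis is negligible, so the system's angular momentum is conserved.
Added inertia Σmr² = (2870)(8.06)² = 1.864e+05 kg·m²; I_f = 1.300e+06 + 1.864e+05 = 1.486e+06 kg·m².
ω_f = I_p ω_i / I_f = (1.300e+06)(0.795) / 1.486e+06 = 0.6953 rpm.

ω_f ≈ 0.695 rpm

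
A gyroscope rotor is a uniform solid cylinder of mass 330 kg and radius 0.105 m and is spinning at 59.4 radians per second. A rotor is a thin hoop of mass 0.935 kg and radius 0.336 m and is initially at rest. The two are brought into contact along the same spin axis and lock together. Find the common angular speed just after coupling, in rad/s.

|ω_f| ≈ 56.1 rad/s

The coupling torques are internal; angular momentum about the shared axis is conserved.
Moments of inertia: I_A = ½(330)(0.105)² = 1.819 kg·m²; I_B = (0.935)(0.336)² = 0.1056 kg·m².
Taking A's sense as positive: L = (1.819)(59.4) = 108.1 kg·m²·rad/s.
Combined I = 1.819 + 0.1056 = 1.925 kg·m².
ω_f = L / I = 108.1 / 1.925 = 56.14 rad/s.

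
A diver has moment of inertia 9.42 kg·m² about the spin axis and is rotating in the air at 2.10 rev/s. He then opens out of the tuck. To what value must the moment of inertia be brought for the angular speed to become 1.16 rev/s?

I₂ ≈ 17.1 kg·m²

No external torque acts about the spin axis, so angular momentum is conserved.
I₂ = I₁ω₁ / ω₂ = (9.42)(2.10) / (1.16) = 17.05 kg·m².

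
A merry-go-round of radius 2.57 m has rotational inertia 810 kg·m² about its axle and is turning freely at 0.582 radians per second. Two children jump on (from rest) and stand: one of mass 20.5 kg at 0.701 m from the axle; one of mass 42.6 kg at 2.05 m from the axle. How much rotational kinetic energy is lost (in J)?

energy lost ≈ 26.0 J

The added mass arrives with no angular momentum about the axle, and any external torque about the axle is negligible, so the system's angular momentum is conserved.
Added inertia Σmr² = (20.5)(0.701)² + (42.6)(2.05)² = 189.1 kg·m²; I_f = 810.0 + 189.1 = 999.1 kg·m².
ω_f = I_p ω_i / I_f = (810.0)(0.582) / 999.1 = 0.4718 rad/s.
KE_i = ½(810.0)(0.5820 rad/s)² = 137.2 J; KE_f = ½(999.1)(0.4718)² = 111.2 J.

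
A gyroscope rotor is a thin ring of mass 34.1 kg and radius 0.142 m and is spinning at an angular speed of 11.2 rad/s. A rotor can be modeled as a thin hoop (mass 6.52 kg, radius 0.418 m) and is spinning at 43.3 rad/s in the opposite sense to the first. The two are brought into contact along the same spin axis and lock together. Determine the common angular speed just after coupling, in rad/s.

|ω_f| ≈ 22.8 rad/s

No external torque acts about the common axis, so total angular momentum is conserved.
Moments of inertia: I_A = (34.1)(0.142)² = 0.6876 kg·m²; I_B = (6.52)(0.418)² = 1.139 kg·m².
Taking A's sense as positive: L = (0.6876)(11.2) − (1.139)(43.3) = -41.63 kg·m²·rad/s.
Combined I = 0.6876 + 1.139 = 1.827 kg·m².
ω_f = L / I = -41.63 / 1.827 = -22.79 rad/s.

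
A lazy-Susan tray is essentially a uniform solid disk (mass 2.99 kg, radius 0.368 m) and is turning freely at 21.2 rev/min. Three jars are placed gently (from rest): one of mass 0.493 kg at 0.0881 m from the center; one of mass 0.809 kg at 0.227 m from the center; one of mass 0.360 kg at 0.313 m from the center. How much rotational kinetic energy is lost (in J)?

No external torque acts about the center; L_before = L_after.
I_p = ½(2.99)(0.368)² = 0.2025 kg·m².
Added inertia Σmr² = (0.493)(0.0881)² + (0.809)(0.227)² + (0.360)(0.313)² = 0.08078 kg·m²; I_f = 0.2025 + 0.08078 = 0.2832 kg·m².
ω_f = I_p ω_i / I_f = (0.2025)(21.2) / 0.2832 = 15.15 rpm.
KE_i = ½(0.2025)(2.220 rad/s)² = 0.4989 J; KE_f = ½(0.2832)(1.587)² = 0.3566 J.

energy lost ≈ 0.142 J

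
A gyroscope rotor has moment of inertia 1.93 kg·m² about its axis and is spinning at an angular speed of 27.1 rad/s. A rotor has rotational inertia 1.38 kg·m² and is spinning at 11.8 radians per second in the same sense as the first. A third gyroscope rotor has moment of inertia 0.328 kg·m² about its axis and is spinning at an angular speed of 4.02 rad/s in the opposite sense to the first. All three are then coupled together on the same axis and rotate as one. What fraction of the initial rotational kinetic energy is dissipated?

The coupling torques are internal; angular momentum about the shared axis is conserved.
Taking A's sense as positive: L = (1.930)(27.1) + (1.380)(11.8) − (0.3280)(4.02) = 67.27 kg·m²·rad/s.
Combined I = 1.930 + 1.380 + 0.3280 = 3.638 kg·m².
ω_f = L / I = 67.27 / 3.638 = 18.49 rad/s.
KE_i = ½ΣIω² = 807.4 J; KE_f = ½(3.638)(18.49)² = 621.9 J.
Fraction dissipated = (KE_i − KE_f)/KE_i = 0.2298.

fraction ≈ 0.230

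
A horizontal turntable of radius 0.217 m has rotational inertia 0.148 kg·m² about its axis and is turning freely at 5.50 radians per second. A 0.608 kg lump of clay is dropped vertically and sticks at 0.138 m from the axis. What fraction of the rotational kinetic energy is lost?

fraction ≈ 0.0726

The added mass arrives with no angular momentum about the axis, and any external torque about the axis is negligible, so the system's angular momentum is conserved.
Added inertia Σmr² = (0.608)(0.138)² = 0.01158 kg·m²; I_f = 0.1480 + 0.01158 = 0.1596 kg·m².
ω_f = I_p ω_i / I_f = (0.1480)(5.50) / 0.1596 = 5.101 rad/s.
KE_i = ½(0.1480)(5.500 rad/s)² = 2.238 J; KE_f = ½(0.1596)(5.101)² = 2.076 J.
Fraction lost = 0.07256.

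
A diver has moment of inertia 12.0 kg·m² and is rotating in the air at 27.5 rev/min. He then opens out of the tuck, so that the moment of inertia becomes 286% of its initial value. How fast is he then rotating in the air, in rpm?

With no external torque about the axis, L is conserved: I₁ω₁ = I₂ω₂.
I₂ = 2.86 × 12.0 = 34.32 kg·m².
ω₂ = I₁ω₁ / I₂ = (12.00)(27.5 rpm) / (34.32) = 9.615 rpm.

ω₂ ≈ 9.62 rpm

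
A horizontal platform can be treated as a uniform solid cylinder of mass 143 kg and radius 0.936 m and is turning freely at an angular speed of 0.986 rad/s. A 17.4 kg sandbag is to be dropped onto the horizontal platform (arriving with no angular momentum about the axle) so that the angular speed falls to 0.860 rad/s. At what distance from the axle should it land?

The added mass arrives with no angular momentum about the axle, and any external torque about the axle is negligible, so the system's angular momentum is conserved.
I_p = ½(143)(0.936)² = 62.64 kg·m².
I_p ω_i = (I_p + m r²) ω_f ⇒ m r² = I_p(ω_i/ω_f − 1) = 62.64(0.986/0.860 − 1) = 9.178 kg·m².
r = √(9.178/17.4) = 0.7263 m.

r ≈ 0.726 m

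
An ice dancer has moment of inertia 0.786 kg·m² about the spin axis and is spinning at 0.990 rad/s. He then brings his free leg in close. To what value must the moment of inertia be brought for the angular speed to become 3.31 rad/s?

I₂ ≈ 0.235 kg·m²

With no external torque about the axis, L is conserved: I₁ω₁ = I₂ω₂.
I₂ = I₁ω₁ / ω₂ = (0.786)(0.990) / (3.31) = 0.2351 kg·m².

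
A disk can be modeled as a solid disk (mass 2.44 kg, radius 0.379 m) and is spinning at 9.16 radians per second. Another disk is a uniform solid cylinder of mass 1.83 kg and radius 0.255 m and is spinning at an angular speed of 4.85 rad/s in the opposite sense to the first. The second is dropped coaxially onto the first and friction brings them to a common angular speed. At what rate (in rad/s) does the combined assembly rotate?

No external torque acts about the common axis, so total angular momentum is conserved.
Moments of inertia: I_A = ½(2.44)(0.379)² = 0.1752 kg·m²; I_B = ½(1.83)(0.255)² = 0.05950 kg·m².
Taking A's sense as positive: L = (0.1752)(9.16) − (0.05950)(4.85) = 1.317 kg·m²·rad/s.
Combined I = 0.1752 + 0.05950 = 0.2347 kg·m².
ω_f = L / I = 1.317 / 0.2347 = 5.609 rad/s.

|ω_f| ≈ 5.61 rad/s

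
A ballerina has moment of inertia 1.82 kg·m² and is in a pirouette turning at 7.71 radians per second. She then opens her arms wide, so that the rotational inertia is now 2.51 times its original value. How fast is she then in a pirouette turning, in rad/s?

ω₂ ≈ 3.07 rad/s

Angular momentum about the spin axis is conserved since the torque about it is zero.
I₂ = 2.51 × 1.82 = 4.568 kg·m².
ω₂ = I₁ω₁ / I₂ = (1.820)(7.71 rad/s) / (4.568) = 3.072 rad/s.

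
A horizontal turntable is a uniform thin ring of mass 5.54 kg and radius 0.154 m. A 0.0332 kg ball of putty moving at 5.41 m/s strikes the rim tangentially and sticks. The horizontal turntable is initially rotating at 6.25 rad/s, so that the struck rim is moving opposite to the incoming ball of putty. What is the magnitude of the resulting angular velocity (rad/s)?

The axle reaction passes through the axle and exerts no torque about it; angular momentum about the axle is conserved through the impact.
I_p = (5.54)(0.154)² = 0.1314 kg·m². Taking the sense of the ball of putty's angular momentum as positive, L_{ball} = m v R = (0.0332)(5.41)(0.154) = 0.02766 kg·m²/s.
L_i = −I_p ω_p + m v R = −(0.1314)(6.25) + 0.02766 = -0.7935 kg·m²/s.
After sticking, I_f = I_p + m R² = 0.1314 + (0.0332)(0.154)² = 0.1322 kg·m².
ω_f = L_i / I_f = -0.7935 / 0.1322 = -6.003 rad/s.

|ω_f| ≈ 6.00 rad/s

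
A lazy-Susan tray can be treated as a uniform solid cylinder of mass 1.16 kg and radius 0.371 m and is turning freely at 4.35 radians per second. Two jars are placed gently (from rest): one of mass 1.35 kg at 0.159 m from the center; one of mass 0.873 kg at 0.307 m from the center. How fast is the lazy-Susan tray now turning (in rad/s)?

ω_f ≈ 1.77 rad/s

The added mass arrives with no angular momentum about the center, and any external torque about the center is negligible, so the system's angular momentum is conserved.
I_p = ½(1.16)(0.371)² = 0.07983 kg·m².
Added inertia Σmr² = (1.35)(0.159)² + (0.873)(0.307)² = 0.1164 kg·m²; I_f = 0.07983 + 0.1164 = 0.1962 kg·m².
ω_f = I_p ω_i / I_f = (0.07983)(4.35) / 0.1962 = 1.770 rad/s.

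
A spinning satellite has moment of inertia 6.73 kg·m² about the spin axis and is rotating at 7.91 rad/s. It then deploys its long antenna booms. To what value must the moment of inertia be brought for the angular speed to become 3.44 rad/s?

I₂ ≈ 15.5 kg·m²

Angular momentum about the spin axis is conserved since the torque about it is zero.
I₂ = I₁ω₁ / ω₂ = (6.73)(7.91) / (3.44) = 15.48 kg·m².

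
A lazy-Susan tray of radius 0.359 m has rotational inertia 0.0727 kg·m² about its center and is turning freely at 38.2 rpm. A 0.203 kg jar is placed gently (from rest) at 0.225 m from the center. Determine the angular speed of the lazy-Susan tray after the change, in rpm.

No external torque acts about the center; L_before = L_after.
Added inertia Σmr² = (0.203)(0.225)² = 0.01028 kg·m²; I_f = 0.07270 + 0.01028 = 0.08298 kg·m².
ω_f = I_p ω_i / I_f = (0.07270)(38.2) / 0.08298 = 33.47 rpm.

ω_f ≈ 33.5 rpm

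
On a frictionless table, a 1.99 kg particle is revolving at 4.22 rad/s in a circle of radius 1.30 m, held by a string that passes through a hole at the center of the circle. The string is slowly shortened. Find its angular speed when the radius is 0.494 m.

ω₂ ≈ 29.2 rad/s

The constraining force is radial, so m r² ω about the center is conserved.
ω₂ = ω₁ (r₁/r₂)² = (4.22)(1.30/0.494)² = 29.22 rad/s.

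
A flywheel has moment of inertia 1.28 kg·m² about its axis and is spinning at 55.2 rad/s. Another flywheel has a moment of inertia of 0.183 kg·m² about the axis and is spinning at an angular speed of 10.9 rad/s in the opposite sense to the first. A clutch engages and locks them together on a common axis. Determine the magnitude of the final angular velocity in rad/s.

The coupling torques are internal; angular momentum about the shared axis is conserved.
Taking A's sense as positive: L = (1.280)(55.2) − (0.1830)(10.9) = 68.66 kg·m²·rad/s.
Combined I = 1.280 + 0.1830 = 1.463 kg·m².
ω_f = L / I = 68.66 / 1.463 = 46.93 rad/s.

|ω_f| ≈ 46.9 rad/s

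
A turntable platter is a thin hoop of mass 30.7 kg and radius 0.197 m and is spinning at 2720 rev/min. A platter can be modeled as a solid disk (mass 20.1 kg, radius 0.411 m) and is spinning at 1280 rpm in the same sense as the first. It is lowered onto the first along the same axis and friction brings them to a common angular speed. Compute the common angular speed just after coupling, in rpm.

No external torque acts about the common axis, so total angular momentum is conserved.
Moments of inertia: I_A = (30.7)(0.197)² = 1.191 kg·m²; I_B = ½(20.1)(0.411)² = 1.698 kg·m².
Taking A's sense as positive: L = (1.191)(2720) + (1.698)(1280) = 5414 kg·m²·rpm.
Combined I = 1.191 + 1.698 = 2.889 kg·m².
ω_f = L / I = 5414 / 2.889 = 1874 rpm.

|ω_f| ≈ 1870 rpm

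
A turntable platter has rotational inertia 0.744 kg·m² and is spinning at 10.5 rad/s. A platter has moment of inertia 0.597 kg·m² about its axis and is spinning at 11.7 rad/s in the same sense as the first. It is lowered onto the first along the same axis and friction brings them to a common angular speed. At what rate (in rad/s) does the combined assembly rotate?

No external torque acts about the common axis, so total angular momentum is conserved.
Taking A's sense as positive: L = (0.7440)(10.5) + (0.5970)(11.7) = 14.80 kg·m²·rad/s.
Combined I = 0.7440 + 0.5970 = 1.341 kg·m².
ω_f = L / I = 14.80 / 1.341 = 11.03 rad/s.

|ω_f| ≈ 11.0 rad/s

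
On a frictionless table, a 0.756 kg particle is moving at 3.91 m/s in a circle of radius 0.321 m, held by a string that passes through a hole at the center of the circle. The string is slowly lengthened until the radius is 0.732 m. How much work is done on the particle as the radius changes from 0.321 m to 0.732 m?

The only horizontal force on the mass is along the cord (radial), so it exerts no torque about the hole and angular momentum m v r is conserved.
v₂ = v₁ r₁ / r₂ = (3.91)(0.321) / (0.732) = 1.715 m/s.
W = ΔKE = ½m(v₂² − v₁²) = -4.668 J.

W ≈ -4.67 J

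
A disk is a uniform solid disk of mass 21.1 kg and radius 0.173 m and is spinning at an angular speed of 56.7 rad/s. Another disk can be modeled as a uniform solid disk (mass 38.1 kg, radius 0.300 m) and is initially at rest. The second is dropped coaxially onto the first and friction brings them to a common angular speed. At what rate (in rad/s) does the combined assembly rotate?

|ω_f| ≈ 8.82 rad/s

The coupling torques are internal; angular momentum about the shared axis is conserved.
Moments of inertia: I_A = ½(21.1)(0.173)² = 0.3158 kg·m²; I_B = ½(38.1)(0.300)² = 1.714 kg·m².
Taking A's sense as positive: L = (0.3158)(56.7) = 17.90 kg·m²·rad/s.
Combined I = 0.3158 + 1.714 = 2.030 kg·m².
ω_f = L / I = 17.90 / 2.030 = 8.818 rad/s.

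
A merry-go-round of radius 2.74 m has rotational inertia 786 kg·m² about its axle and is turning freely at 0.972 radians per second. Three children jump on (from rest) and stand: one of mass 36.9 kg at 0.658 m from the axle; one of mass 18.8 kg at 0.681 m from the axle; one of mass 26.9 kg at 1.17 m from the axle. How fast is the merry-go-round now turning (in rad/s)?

ω_f ≈ 0.901 rad/s

No external torque acts about the axle; L_before = L_after.
Added inertia Σmr² = (36.9)(0.658)² + (18.8)(0.681)² + (26.9)(1.17)² = 61.52 kg·m²; I_f = 786.0 + 61.52 = 847.5 kg·m².
ω_f = I_p ω_i / I_f = (786.0)(0.972) / 847.5 = 0.9014 rad/s.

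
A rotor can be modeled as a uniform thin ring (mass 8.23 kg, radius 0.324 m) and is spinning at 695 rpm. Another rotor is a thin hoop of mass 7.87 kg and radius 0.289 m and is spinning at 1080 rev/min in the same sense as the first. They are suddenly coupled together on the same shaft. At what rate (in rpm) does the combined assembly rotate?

|ω_f| ≈ 861 rpm

No external torque acts about the common axis, so total angular momentum is conserved.
Moments of inertia: I_A = (8.23)(0.324)² = 0.8640 kg·m²; I_B = (7.87)(0.289)² = 0.6573 kg·m².
Taking A's sense as positive: L = (0.8640)(695) + (0.6573)(1080) = 1310 kg·m²·rpm.
Combined I = 0.8640 + 0.6573 = 1.521 kg·m².
ω_f = L / I = 1310 / 1.521 = 861.4 rpm.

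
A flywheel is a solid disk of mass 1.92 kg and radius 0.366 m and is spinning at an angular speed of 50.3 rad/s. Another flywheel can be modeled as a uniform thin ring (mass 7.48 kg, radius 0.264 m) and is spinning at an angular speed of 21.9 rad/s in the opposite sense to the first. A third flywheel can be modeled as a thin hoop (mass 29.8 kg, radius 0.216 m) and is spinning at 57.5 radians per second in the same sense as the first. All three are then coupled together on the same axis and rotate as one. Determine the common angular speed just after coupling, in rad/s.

The coupling torques are internal; angular momentum about the shared axis is conserved.
Moments of inertia: I_A = ½(1.92)(0.366)² = 0.1286 kg·m²; I_B = (7.48)(0.264)² = 0.5213 kg·m²; I_C = (29.8)(0.216)² = 1.390 kg·m².
Taking A's sense as positive: L = (0.1286)(50.3) − (0.5213)(21.9) + (1.390)(57.5) = 75.00 kg·m²·rad/s.
Combined I = 0.1286 + 0.5213 + 1.390 = 2.040 kg·m².
ω_f = L / I = 75.00 / 2.040 = 36.76 rad/s.

|ω_f| ≈ 36.8 rad/s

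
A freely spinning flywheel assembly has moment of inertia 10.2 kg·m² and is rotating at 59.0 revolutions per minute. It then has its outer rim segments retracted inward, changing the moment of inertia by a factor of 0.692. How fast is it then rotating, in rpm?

No external torque acts about the spin axis, so angular momentum is conserved.
I₂ = 0.692 × 10.2 = 7.058 kg·m².
ω₂ = I₁ω₁ / I₂ = (10.20)(59.0 rpm) / (7.058) = 85.26 rpm.

ω₂ ≈ 85.3 rpm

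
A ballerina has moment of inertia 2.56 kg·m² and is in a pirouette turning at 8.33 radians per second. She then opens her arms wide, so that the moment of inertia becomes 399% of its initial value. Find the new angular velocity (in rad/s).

Angular momentum about the spin axis is conserved since the torque about it is zero.
I₂ = 3.99 × 2.56 = 10.21 kg·m².
ω₂ = I₁ω₁ / I₂ = (2.560)(8.33 rad/s) / (10.21) = 2.088 rad/s.

ω₂ ≈ 2.09 rad/s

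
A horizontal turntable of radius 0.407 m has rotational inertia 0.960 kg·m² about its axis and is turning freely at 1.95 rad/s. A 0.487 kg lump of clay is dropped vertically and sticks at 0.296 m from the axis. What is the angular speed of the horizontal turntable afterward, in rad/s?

ω_f ≈ 1.87 rad/s

The added mass arrives with no angular momentum about the axis, and any external torque about the axis is negligible, so the system's angular momentum is conserved.
Added inertia Σmr² = (0.487)(0.296)² = 0.04267 kg·m²; I_f = 0.9600 + 0.04267 = 1.003 kg·m².
ω_f = I_p ω_i / I_f = (0.9600)(1.95) / 1.003 = 1.867 rad/s.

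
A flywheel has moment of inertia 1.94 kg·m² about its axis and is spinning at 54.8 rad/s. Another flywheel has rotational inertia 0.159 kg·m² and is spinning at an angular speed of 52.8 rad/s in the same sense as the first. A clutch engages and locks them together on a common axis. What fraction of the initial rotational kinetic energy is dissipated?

fraction ≈ 9.38e-05

The coupling torques are internal; angular momentum about the shared axis is conserved.
Taking A's sense as positive: L = (1.940)(54.8) + (0.1590)(52.8) = 114.7 kg·m²·rad/s.
Combined I = 1.940 + 0.1590 = 2.099 kg·m².
ω_f = L / I = 114.7 / 2.099 = 54.65 rad/s.
KE_i = ½ΣIω² = 3135 J; KE_f = ½(2.099)(54.65)² = 3134 J.
Fraction dissipated = (KE_i − KE_f)/KE_i = 9.376e-05.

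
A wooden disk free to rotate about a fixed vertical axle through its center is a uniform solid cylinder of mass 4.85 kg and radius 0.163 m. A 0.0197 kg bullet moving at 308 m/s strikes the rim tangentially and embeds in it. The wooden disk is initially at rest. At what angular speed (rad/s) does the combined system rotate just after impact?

About the axle the impulsive forces during the collision are internal, so angular momentum about that axis is conserved.
I_p = ½(4.85)(0.163)² = 0.06443 kg·m². Taking the sense of the bullet's angular momentum as positive, L_{bullet} = m v R = (0.0197)(308)(0.163) = 0.9890 kg·m²/s.
L_i = 0 + 0.9890 = 0.9890 kg·m²/s.
After sticking, I_f = I_p + m R² = 0.06443 + (0.0197)(0.163)² = 0.06495 kg·m².
ω_f = L_i / I_f = 0.9890 / 0.06495 = 15.23 rad/s.

|ω_f| ≈ 15.2 rad/s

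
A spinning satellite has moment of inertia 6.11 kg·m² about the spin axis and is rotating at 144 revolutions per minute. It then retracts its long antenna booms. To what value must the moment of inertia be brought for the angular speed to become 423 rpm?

Angular momentum about the spin axis is conserved since the torque about it is zero.
I₂ = I₁ω₁ / ω₂ = (6.11)(144) / (423) = 2.080 kg·m².

I₂ ≈ 2.08 kg·m²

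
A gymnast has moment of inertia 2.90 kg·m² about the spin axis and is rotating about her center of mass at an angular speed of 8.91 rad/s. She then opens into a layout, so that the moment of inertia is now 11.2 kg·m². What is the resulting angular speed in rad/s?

ω₂ ≈ 2.31 rad/s

With no external torque about the axis, L is conserved: I₁ω₁ = I₂ω₂.
ω₂ = I₁ω₁ / I₂ = (2.900)(8.91 rad/s) / (11.20) = 2.307 rad/s.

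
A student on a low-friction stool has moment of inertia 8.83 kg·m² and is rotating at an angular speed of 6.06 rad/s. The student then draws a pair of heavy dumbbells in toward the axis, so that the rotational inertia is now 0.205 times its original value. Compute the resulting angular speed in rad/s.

No external torque acts about the spin axis, so angular momentum is conserved.
I₂ = 0.205 × 8.83 = 1.810 kg·m².
ω₂ = I₁ω₁ / I₂ = (8.830)(6.06 rad/s) / (1.810) = 29.56 rad/s.

ω₂ ≈ 29.6 rad/s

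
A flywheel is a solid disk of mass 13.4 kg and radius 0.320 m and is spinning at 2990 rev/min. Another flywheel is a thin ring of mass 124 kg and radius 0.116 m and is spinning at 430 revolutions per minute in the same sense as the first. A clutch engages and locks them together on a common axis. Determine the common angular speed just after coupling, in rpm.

|ω_f| ≈ 1180 rpm

No external torque acts about the common axis, so total angular momentum is conserved.
Moments of inertia: I_A = ½(13.4)(0.320)² = 0.6861 kg·m²; I_B = (124)(0.116)² = 1.669 kg·m².
Taking A's sense as positive: L = (0.6861)(2990) + (1.669)(430) = 2769 kg·m²·rpm.
Combined I = 0.6861 + 1.669 = 2.355 kg·m².
ω_f = L / I = 2769 / 2.355 = 1176 rpm.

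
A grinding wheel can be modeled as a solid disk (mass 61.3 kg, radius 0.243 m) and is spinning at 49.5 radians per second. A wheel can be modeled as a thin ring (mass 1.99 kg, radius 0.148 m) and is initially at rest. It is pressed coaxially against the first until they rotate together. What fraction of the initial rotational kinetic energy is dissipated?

fraction ≈ 0.0235

The coupling torques are internal; angular momentum about the shared axis is conserved.
Moments of inertia: I_A = ½(61.3)(0.243)² = 1.810 kg·m²; I_B = (1.99)(0.148)² = 0.04359 kg·m².
Taking A's sense as positive: L = (1.810)(49.5) = 89.59 kg·m²·rad/s.
Combined I = 1.810 + 0.04359 = 1.853 kg·m².
ω_f = L / I = 89.59 / 1.853 = 48.34 rad/s.
KE_i = ½ΣIω² = 2217 J; KE_f = ½(1.853)(48.34)² = 2165 J.
Fraction dissipated = (KE_i − KE_f)/KE_i = 0.02352.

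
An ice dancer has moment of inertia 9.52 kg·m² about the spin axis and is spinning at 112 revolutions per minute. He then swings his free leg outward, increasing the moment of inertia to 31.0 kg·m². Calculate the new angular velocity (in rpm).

ω₂ ≈ 34.4 rpm

Angular momentum about the spin axis is conserved since the torque about it is zero.
ω₂ = I₁ω₁ / I₂ = (9.520)(112 rpm) / (31.00) = 34.39 rpm.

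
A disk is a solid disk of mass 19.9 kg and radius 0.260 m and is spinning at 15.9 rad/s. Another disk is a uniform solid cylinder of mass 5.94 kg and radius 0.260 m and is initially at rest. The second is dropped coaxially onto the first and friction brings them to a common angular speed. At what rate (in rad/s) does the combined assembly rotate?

The coupling torques are internal; angular momentum about the shared axis is conserved.
Moments of inertia: I_A = ½(19.9)(0.260)² = 0.6726 kg·m²; I_B = ½(5.94)(0.260)² = 0.2008 kg·m².
Taking A's sense as positive: L = (0.6726)(15.9) = 10.69 kg·m²·rad/s.
Combined I = 0.6726 + 0.2008 = 0.8734 kg·m².
ω_f = L / I = 10.69 / 0.8734 = 12.24 rad/s.

|ω_f| ≈ 12.2 rad/s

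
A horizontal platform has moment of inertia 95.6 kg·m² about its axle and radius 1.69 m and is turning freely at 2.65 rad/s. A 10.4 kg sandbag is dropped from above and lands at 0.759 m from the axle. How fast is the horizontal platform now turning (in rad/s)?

ω_f ≈ 2.49 rad/s

No external torque acts about the axle; L_before = L_after.
Added inertia Σmr² = (10.4)(0.759)² = 5.991 kg·m²; I_f = 95.60 + 5.991 = 101.6 kg·m².
ω_f = I_p ω_i / I_f = (95.60)(2.65) / 101.6 = 2.494 rad/s.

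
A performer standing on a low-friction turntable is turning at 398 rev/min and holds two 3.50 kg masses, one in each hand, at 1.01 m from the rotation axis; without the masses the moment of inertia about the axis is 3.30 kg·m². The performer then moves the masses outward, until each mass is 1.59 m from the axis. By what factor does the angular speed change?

No external torque acts about the spin axis, so angular momentum is conserved.
I₁ = 3.30 + 2(3.50)(1.01)² = 10.44 kg·m²; I₂ = 3.30 + 2(3.50)(1.59)² = 21.00 kg·m².
ω₂/ω₁ = I₁/I₂ = 10.44 / 21.00 = 0.4973.

ω₂/ω₁ ≈ 0.497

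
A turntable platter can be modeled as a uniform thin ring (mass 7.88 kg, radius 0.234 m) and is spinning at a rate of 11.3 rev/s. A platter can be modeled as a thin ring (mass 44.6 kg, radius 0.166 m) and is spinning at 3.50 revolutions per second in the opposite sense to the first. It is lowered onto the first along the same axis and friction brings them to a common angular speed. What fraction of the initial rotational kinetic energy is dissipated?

fraction ≈ 0.997

No external torque acts about the common axis, so total angular momentum is conserved.
Moments of inertia: I_A = (7.88)(0.234)² = 0.4315 kg·m²; I_B = (44.6)(0.166)² = 1.229 kg·m².
Taking A's sense as positive: L = (0.4315)(11.3) − (1.229)(3.50) = 0.5742 kg·m²·rev/s.
Combined I = 0.4315 + 1.229 = 1.660 kg·m².
ω_f = L / I = 0.5742 / 1.660 = 0.3458 rev/s.
KE_i = ½ΣIω² = 1385 J; KE_f = ½(1.660)(2.173)² = 3.919 J.
Fraction dissipated = (KE_i − KE_f)/KE_i = 0.9972.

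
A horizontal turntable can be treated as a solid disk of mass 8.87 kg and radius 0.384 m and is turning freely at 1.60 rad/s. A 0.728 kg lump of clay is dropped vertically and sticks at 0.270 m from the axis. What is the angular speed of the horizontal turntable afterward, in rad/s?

ω_f ≈ 1.48 rad/s

No external torque acts about the axis; L_before = L_after.
I_p = ½(8.87)(0.384)² = 0.6540 kg·m².
Added inertia Σmr² = (0.728)(0.270)² = 0.05307 kg·m²; I_f = 0.6540 + 0.05307 = 0.7070 kg·m².
ω_f = I_p ω_i / I_f = (0.6540)(1.60) / 0.7070 = 1.480 rad/s.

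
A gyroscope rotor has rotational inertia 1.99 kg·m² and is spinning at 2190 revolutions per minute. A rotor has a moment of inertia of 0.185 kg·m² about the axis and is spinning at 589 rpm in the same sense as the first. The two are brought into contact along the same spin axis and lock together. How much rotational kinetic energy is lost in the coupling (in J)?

ΔKE lost ≈ 2380 J

No external torque acts about the common axis, so total angular momentum is conserved.
Taking A's sense as positive: L = (1.990)(2190) + (0.1850)(589) = 4467 kg·m²·rpm.
Combined I = 1.990 + 0.1850 = 2.175 kg·m².
ω_f = L / I = 4467 / 2.175 = 2054 rpm.
KE_i = ½ΣIω² = 52680 J; KE_f = ½(2.175)(215.1)² = 50310 J.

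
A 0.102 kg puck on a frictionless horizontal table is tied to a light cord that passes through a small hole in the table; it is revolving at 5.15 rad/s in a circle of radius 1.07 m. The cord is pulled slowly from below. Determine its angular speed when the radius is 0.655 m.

ω₂ ≈ 13.7 rad/s

The constraining force is radial, so m r² ω about the center is conserved.
ω₂ = ω₁ (r₁/r₂)² = (5.15)(1.07/0.655)² = 13.74 rad/s.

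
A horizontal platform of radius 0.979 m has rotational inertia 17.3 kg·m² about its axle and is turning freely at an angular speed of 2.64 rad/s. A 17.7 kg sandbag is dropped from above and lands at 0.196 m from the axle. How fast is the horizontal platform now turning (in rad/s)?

ω_f ≈ 2.54 rad/s

No external torque acts about the axle; L_before = L_after.
Added inertia Σmr² = (17.7)(0.196)² = 0.6800 kg·m²; I_f = 17.30 + 0.6800 = 17.98 kg·m².
ω_f = I_p ω_i / I_f = (17.30)(2.64) / 17.98 = 2.540 rad/s.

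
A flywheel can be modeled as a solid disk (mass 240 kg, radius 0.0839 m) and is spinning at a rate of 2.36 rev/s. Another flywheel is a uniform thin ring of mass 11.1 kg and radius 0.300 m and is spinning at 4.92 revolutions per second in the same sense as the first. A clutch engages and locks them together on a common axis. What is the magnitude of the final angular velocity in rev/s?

|ω_f| ≈ 3.75 rev/s

No external torque acts about the common axis, so total angular momentum is conserved.
Moments of inertia: I_A = ½(240)(0.0839)² = 0.8447 kg·m²; I_B = (11.1)(0.300)² = 0.9990 kg·m².
Taking A's sense as positive: L = (0.8447)(2.36) + (0.9990)(4.92) = 6.909 kg·m²·rev/s.
Combined I = 0.8447 + 0.9990 = 1.844 kg·m².
ω_f = L / I = 6.909 / 1.844 = 3.747 rev/s.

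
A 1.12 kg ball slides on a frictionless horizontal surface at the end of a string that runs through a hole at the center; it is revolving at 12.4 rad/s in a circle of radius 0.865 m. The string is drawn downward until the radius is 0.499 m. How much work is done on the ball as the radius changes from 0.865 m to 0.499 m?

No torque about the axis ⇒ m r₁² ω₁ = m r₂² ω₂.
ω₂ = ω₁ (r₁/r₂)² = (12.4)(0.865/0.499)² = 37.26 rad/s.
W = ΔKE = ½m(v₂² − v₁²) = 129.2 J.

W ≈ 129 J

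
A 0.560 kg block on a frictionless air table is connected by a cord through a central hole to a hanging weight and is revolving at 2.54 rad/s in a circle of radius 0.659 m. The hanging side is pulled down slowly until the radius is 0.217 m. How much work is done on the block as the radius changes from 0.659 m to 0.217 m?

W ≈ 6.45 J

The constraining force is radial, so m r² ω about the center is conserved.
ω₂ = ω₁ (r₁/r₂)² = (2.54)(0.659/0.217)² = 23.43 rad/s.
W = ΔKE = ½m(v₂² − v₁²) = 6.451 J.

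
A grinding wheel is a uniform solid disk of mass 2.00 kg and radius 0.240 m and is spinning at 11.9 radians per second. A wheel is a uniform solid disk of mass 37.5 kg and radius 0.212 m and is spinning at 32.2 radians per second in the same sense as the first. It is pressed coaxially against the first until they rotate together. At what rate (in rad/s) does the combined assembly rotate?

|ω_f| ≈ 30.9 rad/s

The coupling torques are internal; angular momentum about the shared axis is conserved.
Moments of inertia: I_A = ½(2.00)(0.240)² = 0.05760 kg·m²; I_B = ½(37.5)(0.212)² = 0.8427 kg·m².
Taking A's sense as positive: L = (0.05760)(11.9) + (0.8427)(32.2) = 27.82 kg·m²·rad/s.
Combined I = 0.05760 + 0.8427 = 0.9003 kg·m².
ω_f = L / I = 27.82 / 0.9003 = 30.90 rad/s.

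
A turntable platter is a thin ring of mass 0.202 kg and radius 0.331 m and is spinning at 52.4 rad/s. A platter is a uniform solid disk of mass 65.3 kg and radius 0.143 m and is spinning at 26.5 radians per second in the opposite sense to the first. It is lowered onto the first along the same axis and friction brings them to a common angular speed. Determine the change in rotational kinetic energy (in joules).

ΔKE ≈ -66.7 J

No external torque acts about the common axis, so total angular momentum is conserved.
Moments of inertia: I_A = (0.202)(0.331)² = 0.02213 kg·m²; I_B = ½(65.3)(0.143)² = 0.6677 kg·m².
Taking A's sense as positive: L = (0.02213)(52.4) − (0.6677)(26.5) = -16.53 kg·m²·rad/s.
Combined I = 0.02213 + 0.6677 = 0.6898 kg·m².
ω_f = L / I = -16.53 / 0.6898 = -23.97 rad/s.
KE_i = ½ΣIω² = 264.8 J; KE_f = ½(0.6898)(23.97)² = 198.1 J.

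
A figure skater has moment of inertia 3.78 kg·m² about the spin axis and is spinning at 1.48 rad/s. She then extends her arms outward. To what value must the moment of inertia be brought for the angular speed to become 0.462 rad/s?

I₂ ≈ 12.1 kg·m²

With no external torque about the axis, L is conserved: I₁ω₁ = I₂ω₂.
I₂ = I₁ω₁ / ω₂ = (3.78)(1.48) / (0.462) = 12.11 kg·m².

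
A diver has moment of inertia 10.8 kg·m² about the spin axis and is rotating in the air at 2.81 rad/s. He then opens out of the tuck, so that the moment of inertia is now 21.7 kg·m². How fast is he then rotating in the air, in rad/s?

ω₂ ≈ 1.40 rad/s

No external torque acts about the spin axis, so angular momentum is conserved.
ω₂ = I₁ω₁ / I₂ = (10.80)(2.81 rad/s) / (21.70) = 1.399 rad/s.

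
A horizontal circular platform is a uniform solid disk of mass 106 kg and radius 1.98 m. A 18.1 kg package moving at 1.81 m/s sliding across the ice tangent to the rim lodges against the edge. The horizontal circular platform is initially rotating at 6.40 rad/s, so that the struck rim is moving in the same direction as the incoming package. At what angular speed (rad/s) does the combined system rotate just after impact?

|ω_f| ≈ 5.00 rad/s

The axle reaction passes through the central axle and exerts no torque about it; angular momentum about the central axle is conserved through the impact.
I_p = ½(106)(1.98)² = 207.8 kg·m². Taking the sense of the package's angular momentum as positive, L_{package} = m v R = (18.1)(1.81)(1.98) = 64.87 kg·m²/s.
L_i = +I_p ω_p + m v R = +(207.8)(6.40) + 64.87 = 1395 kg·m²/s.
After sticking, I_f = I_p + m R² = 207.8 + (18.1)(1.98)² = 278.7 kg·m².
ω_f = L_i / I_f = 1395 / 278.7 = 5.003 rad/s.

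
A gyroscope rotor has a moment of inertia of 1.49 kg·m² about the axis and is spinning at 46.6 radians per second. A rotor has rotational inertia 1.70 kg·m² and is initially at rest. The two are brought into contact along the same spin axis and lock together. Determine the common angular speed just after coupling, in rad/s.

No external torque acts about the common axis, so total angular momentum is conserved.
Taking A's sense as positive: L = (1.490)(46.6) = 69.43 kg·m²·rad/s.
Combined I = 1.490 + 1.700 = 3.190 kg·m².
ω_f = L / I = 69.43 / 3.190 = 21.77 rad/s.

|ω_f| ≈ 21.8 rad/s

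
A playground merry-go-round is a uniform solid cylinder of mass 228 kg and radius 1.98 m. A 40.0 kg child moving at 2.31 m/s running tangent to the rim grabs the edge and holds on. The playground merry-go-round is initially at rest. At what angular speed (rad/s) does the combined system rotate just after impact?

|ω_f| ≈ 0.303 rad/s

The axle reaction passes through the axle and exerts no torque about it; angular momentum about the axle is conserved through the impact.
I_p = ½(228)(1.98)² = 446.9 kg·m². Taking the sense of the child's angular momentum as positive, L_{child} = m v R = (40.0)(2.31)(1.98) = 183.0 kg·m²/s.
L_i = 0 + 183.0 = 183.0 kg·m²/s.
After sticking, I_f = I_p + m R² = 446.9 + (40.0)(1.98)² = 603.7 kg·m².
ω_f = L_i / I_f = 183.0 / 603.7 = 0.3030 rad/s.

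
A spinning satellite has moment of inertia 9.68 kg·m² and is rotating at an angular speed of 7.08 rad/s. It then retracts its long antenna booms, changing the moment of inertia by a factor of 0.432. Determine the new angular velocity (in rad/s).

ω₂ ≈ 16.4 rad/s

Angular momentum about the spin axis is conserved since the torque about it is zero.
I₂ = 0.432 × 9.68 = 4.182 kg·m².
ω₂ = I₁ω₁ / I₂ = (9.680)(7.08 rad/s) / (4.182) = 16.39 rad/s.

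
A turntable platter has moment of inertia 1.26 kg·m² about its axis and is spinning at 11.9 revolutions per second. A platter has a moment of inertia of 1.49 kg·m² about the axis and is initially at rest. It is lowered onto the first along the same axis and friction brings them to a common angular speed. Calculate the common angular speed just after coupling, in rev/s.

|ω_f| ≈ 5.45 rev/s

The coupling torques are internal; angular momentum about the shared axis is conserved.
Taking A's sense as positive: L = (1.260)(11.9) = 14.99 kg·m²·rev/s.
Combined I = 1.260 + 1.490 = 2.750 kg·m².
ω_f = L / I = 14.99 / 2.750 = 5.452 rev/s.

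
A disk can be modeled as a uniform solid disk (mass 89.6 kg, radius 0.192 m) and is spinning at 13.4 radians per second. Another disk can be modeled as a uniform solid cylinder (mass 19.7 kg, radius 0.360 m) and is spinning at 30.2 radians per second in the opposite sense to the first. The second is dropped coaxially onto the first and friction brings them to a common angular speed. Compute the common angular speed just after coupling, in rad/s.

No external torque acts about the common axis, so total angular momentum is conserved.
Moments of inertia: I_A = ½(89.6)(0.192)² = 1.652 kg·m²; I_B = ½(19.7)(0.360)² = 1.277 kg·m².
Taking A's sense as positive: L = (1.652)(13.4) − (1.277)(30.2) = -16.42 kg·m²·rad/s.
Combined I = 1.652 + 1.277 = 2.928 kg·m².
ω_f = L / I = -16.42 / 2.928 = -5.608 rad/s.

|ω_f| ≈ 5.61 rad/s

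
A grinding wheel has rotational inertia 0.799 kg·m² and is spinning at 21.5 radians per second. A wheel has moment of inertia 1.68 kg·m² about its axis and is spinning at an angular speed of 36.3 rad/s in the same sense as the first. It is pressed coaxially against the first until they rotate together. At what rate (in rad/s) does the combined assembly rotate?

The coupling torques are internal; angular momentum about the shared axis is conserved.
Taking A's sense as positive: L = (0.7990)(21.5) + (1.680)(36.3) = 78.16 kg·m²·rad/s.
Combined I = 0.7990 + 1.680 = 2.479 kg·m².
ω_f = L / I = 78.16 / 2.479 = 31.53 rad/s.

|ω_f| ≈ 31.5 rad/s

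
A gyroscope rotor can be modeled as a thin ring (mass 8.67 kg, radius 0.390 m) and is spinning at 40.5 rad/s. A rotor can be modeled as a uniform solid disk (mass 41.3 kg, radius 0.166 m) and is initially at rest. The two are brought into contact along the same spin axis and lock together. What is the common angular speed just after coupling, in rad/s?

The coupling torques are internal; angular momentum about the shared axis is conserved.
Moments of inertia: I_A = (8.67)(0.390)² = 1.319 kg·m²; I_B = ½(41.3)(0.166)² = 0.5690 kg·m².
Taking A's sense as positive: L = (1.319)(40.5) = 53.41 kg·m²·rad/s.
Combined I = 1.319 + 0.5690 = 1.888 kg·m².
ω_f = L / I = 53.41 / 1.888 = 28.29 rad/s.

|ω_f| ≈ 28.3 rad/s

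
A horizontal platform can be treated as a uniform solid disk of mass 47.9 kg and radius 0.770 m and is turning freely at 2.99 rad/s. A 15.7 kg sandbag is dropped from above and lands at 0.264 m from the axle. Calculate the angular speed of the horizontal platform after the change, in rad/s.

No external torque acts about the axle; L_before = L_after.
I_p = ½(47.9)(0.770)² = 14.20 kg·m².
Added inertia Σmr² = (15.7)(0.264)² = 1.094 kg·m²; I_f = 14.20 + 1.094 = 15.29 kg·m².
ω_f = I_p ω_i / I_f = (14.20)(2.99) / 15.29 = 2.776 rad/s.

ω_f ≈ 2.78 rad/s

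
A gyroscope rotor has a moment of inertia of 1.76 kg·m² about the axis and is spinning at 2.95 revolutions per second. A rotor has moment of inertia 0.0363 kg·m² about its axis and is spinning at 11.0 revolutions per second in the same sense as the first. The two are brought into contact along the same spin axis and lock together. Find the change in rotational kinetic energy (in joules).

ΔKE ≈ -45.5 J

No external torque acts about the common axis, so total angular momentum is conserved.
Taking A's sense as positive: L = (1.760)(2.95) + (0.03630)(11.0) = 5.591 kg·m²·rev/s.
Combined I = 1.760 + 0.03630 = 1.796 kg·m².
ω_f = L / I = 5.591 / 1.796 = 3.113 rev/s.
KE_i = ½ΣIω² = 389.0 J; KE_f = ½(1.796)(19.56)² = 343.5 J.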